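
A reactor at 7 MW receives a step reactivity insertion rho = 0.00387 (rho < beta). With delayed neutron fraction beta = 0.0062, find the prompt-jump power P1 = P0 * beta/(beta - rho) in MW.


P1/P0 = beta / (beta - rho)
P1/P0 = 0.0062 / (0.0062 - 0.00387) = 2.660944
P1 = 7 * 2.660944 = 18.627 MW

18.627


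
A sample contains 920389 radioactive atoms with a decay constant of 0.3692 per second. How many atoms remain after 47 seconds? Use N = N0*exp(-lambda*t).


N = N0 * exp(-lambda * t)
N = 920389 * exp(-0.3692 * 47)
N = 0.026787

0.026787


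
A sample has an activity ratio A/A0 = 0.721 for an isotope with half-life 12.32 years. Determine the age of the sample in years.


lambda = ln(2) / t_half = ln(2) / 12.32 = 0.05626195 /yr
t = -ln(A/A0) / lambda
t = -ln(0.721) / 0.05626195
t = 5.8142 yr

5.8142


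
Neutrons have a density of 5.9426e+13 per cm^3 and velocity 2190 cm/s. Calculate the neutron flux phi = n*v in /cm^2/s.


phi = n * v
phi = 5.9426e+13 * 2190
phi = 1.3014e+17 /cm^2/s

1.3014e+17


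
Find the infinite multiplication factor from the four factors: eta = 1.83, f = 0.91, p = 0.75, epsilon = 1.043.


k_inf = eta * f * p * epsilon
k_inf = 1.83 * 0.91 * 0.75 * 1.043
k_inf = 1.3027

1.3027


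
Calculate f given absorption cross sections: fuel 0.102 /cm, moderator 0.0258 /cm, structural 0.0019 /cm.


f = Sigma_a_fuel / (Sigma_a_fuel + Sigma_a_mod + Sigma_a_other)
f = 0.102 / (0.102 + 0.0258 + 0.0019)
f = 0.78643

0.78643


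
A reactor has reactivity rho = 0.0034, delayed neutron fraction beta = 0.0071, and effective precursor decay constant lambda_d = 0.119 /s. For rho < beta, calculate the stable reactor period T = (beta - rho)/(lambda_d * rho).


T = (beta - rho) / (lambda_d * rho)
T = (0.0071 - 0.0034) / (0.119 * 0.0034)
T = 9.1448 s

9.1448


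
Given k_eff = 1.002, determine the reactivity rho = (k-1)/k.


rho = (k_eff - 1) / k_eff
rho = (1.002 - 1) / 1.002
rho = 0.0019960

0.0019960


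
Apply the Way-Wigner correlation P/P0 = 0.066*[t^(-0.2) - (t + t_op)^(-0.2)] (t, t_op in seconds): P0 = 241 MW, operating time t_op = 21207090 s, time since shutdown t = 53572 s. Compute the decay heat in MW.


P/P0 = 0.066 * [t^(-0.2) - (t + t_op)^(-0.2)]
P/P0 = 0.066 * [53572^(-0.2) - (53572 + 21207090)^(-0.2)]
P/P0 = 0.066 * [0.1132954 - 0.03423613] = 0.005217912
P = 241 * 0.005217912 = 1.2575 MW

1.2575


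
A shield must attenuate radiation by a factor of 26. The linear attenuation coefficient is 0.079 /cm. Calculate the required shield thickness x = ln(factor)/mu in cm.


x = ln(factor) / mu
x = ln(26) / 0.079
x = 41.242 cm

41.242


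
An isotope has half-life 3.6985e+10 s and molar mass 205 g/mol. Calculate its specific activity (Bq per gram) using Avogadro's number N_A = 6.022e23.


lambda = ln(2) / t_half = ln(2) / 3.6985e+10 = 1.874131e-11 /s
SA = lambda * N_A / M
SA = 1.874131e-11 * 6.022e23 / 205
SA = 5.5054e+10 Bq/g

5.5054e+10


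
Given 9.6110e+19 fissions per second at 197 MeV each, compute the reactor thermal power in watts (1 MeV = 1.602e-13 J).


P = fission_rate * E_MeV * 1.602e-13
P = 9.6110e+19 * 197 * 1.602e-13
P = 3.0332e+09 W

3.0332e+09


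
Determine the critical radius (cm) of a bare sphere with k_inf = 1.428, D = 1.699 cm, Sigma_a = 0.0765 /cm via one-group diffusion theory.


L^2 = D / Sigma_a = 1.699 / 0.0765 = 22.20915 cm^2
B_m^2 = (k_inf - 1) / L^2 = (1.428 - 1) / 22.20915 = 0.01927134 /cm^2
For a bare sphere: B_g = pi/R, so R_c = pi / sqrt(B_m^2)
R_c = pi / sqrt(0.01927134) = 22.630 cm

22.630


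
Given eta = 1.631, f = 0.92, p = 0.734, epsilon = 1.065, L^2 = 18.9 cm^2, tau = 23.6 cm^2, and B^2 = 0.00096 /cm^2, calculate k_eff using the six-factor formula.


k_inf = eta*f*p*eps = 1.631*0.92*0.734*1.065 = 1.172971
P_TNL = 1/(1 + L^2*B^2) = 1/(1 + 18.9*0.00096) = 0.9821793
P_FNL = exp(-B^2*tau) = exp(-0.00096*23.6) = 0.9775987
k_eff = k_inf * P_TNL * P_FNL = 1.172971 * 0.9821793 * 0.9775987
k_eff = 1.1263

1.1263


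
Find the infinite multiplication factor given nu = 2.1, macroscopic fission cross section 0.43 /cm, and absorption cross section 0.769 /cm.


k_inf = nu * Sigma_f / Sigma_a
k_inf = 2.1 * 0.43 / 0.769
k_inf = 1.1743

1.1743


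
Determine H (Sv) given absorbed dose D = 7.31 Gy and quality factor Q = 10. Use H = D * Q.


H = D * Q
H = 7.31 * 10
H = 73.100 Sv

73.100


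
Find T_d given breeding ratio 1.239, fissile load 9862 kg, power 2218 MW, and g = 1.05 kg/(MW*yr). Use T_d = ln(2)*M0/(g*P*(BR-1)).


Breeding gain G = BR - 1 = 1.239 - 1 = 0.239
Fissile production rate = g * P * G = 1.05 * 2218 * 0.239 = 556.6071 kg/yr
T_d = ln(2) * M0 / (g * P * G)
T_d = ln(2) * 9862 / 556.6071 = 12.281 yr

12.281


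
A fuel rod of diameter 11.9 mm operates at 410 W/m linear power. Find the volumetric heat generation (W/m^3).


r = D / 2 / 1000 = 11.9 / 2 / 1000 = 0.00595 m
q''' = q' / (pi * r^2)
q''' = 410 / (pi * 0.00595^2)
q''' = 3.6864e+06 W/m^3

3.6864e+06


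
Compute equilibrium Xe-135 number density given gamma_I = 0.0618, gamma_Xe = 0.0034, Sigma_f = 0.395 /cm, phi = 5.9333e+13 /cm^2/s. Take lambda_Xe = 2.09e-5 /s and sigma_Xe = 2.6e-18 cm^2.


Xe_eq = (gamma_I + gamma_Xe) * Sigma_f * phi / (lambda_Xe + sigma_Xe * phi)
Numerator = (0.0618 + 0.0034) * 0.395 * 5.9333e+13 = 1.528062e+12
Denominator = 2.09e-5 + 2.6e-18 * 5.9333e+13 = 1.751658e-04
Xe_eq = 1.528062e+12 / 1.751658e-04 = 8.7235e+15 /cm^3

8.7235e+15


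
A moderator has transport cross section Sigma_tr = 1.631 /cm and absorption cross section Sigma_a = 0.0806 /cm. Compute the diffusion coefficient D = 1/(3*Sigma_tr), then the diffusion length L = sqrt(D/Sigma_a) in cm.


D = 1 / (3 * Sigma_tr) = 1 / (3 * 1.631) = 0.2043736 cm
L = sqrt(D / Sigma_a)
L = sqrt(0.2043736 / 0.0806)
L = 1.5924 cm

1.5924


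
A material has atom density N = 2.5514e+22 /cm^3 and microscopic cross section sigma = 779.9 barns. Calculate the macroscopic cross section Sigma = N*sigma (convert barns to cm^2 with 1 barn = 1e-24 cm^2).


Sigma = N * sigma_barns * 1e-24
Sigma = 2.5514e+22 * 779.9 * 1e-24
Sigma = 19.898 /cm

19.898


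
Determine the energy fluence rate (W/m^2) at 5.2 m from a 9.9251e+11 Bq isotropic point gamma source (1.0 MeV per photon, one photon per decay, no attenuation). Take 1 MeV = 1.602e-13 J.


psi = A * E * 1.602e-13 / (4*pi*r^2)
psi = 9.9251e+11 * 1.0 * 1.602e-13 / (4*pi*5.2^2)
psi = 4.6793e-04 W/m^2

4.6793e-04


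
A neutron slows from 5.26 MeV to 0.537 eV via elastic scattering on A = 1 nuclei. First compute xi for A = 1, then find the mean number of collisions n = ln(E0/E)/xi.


xi = 1 + (A-1)^2/(2A)*ln((A-1)/(A+1)) = 1 (for A = 1)
n = ln(E0/E) / xi
n = ln(5.26e6 / 0.537) / 1
n = ln(9.795158e+06) / 1 = 16.097

16.097


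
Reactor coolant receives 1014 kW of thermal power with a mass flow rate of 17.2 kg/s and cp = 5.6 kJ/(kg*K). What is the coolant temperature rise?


dT = Q / (m_dot * cp)
dT = 1014 / (17.2 * 5.6)
dT = 10.527 C

10.527


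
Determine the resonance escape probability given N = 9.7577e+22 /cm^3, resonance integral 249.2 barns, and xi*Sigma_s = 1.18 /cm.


p = exp(-N * I * 1e-24 / (xi*Sigma_s))
p = exp(-9.7577e+22 * 249.2 * 1e-24 / 1.18)
p = 1.1234e-09

1.1234e-09


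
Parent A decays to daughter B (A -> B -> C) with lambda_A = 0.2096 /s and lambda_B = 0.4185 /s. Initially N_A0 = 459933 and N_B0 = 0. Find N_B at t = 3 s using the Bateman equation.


N_B(t) = lambda_A * N_A0 / (lambda_B - lambda_A) * [exp(-lambda_A*t) - exp(-lambda_B*t)]
exp(-0.2096*3) = 0.5332313; exp(-0.4185*3) = 0.2849333
N_B = 0.2096 * 459933 / (0.4185 - 0.2096) * (0.5332313 - 0.2849333)
N_B = 114583

114583


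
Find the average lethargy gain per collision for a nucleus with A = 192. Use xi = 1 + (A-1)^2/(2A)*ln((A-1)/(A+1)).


xi = 1 + (A-1)^2/(2A) * ln((A-1)/(A+1))
xi = 1 + (192-1)^2/(2*192) * ln((192-1)/(192 +1))
xi = 0.010381

0.010381


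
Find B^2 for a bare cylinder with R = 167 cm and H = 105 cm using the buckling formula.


B^2 = (2.405/R)^2 + (pi/H)^2
B^2 = (2.405/167)^2 + (pi/105)^2
B^2 = 0.0011026 /cm^2

0.0011026


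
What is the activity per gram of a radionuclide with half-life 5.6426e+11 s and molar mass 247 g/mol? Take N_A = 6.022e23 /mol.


lambda = ln(2) / t_half = ln(2) / 5.6426e+11 = 1.228418e-12 /s
SA = lambda * N_A / M
SA = 1.228418e-12 * 6.022e23 / 247
SA = 2.9950e+09 Bq/g

2.9950e+09


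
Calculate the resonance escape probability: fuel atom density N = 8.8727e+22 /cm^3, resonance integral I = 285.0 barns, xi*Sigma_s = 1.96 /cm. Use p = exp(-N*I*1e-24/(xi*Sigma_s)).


p = exp(-N * I * 1e-24 / (xi*Sigma_s))
p = exp(-8.8727e+22 * 285.0 * 1e-24 / 1.96)
p = 2.4940e-06

2.4940e-06


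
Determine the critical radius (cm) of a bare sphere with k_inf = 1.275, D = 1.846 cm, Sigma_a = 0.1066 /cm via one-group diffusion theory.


L^2 = D / Sigma_a = 1.846 / 0.1066 = 17.31707 cm^2
B_m^2 = (k_inf - 1) / L^2 = (1.275 - 1) / 17.31707 = 0.01588028 /cm^2
For a bare sphere: B_g = pi/R, so R_c = pi / sqrt(B_m^2)
R_c = pi / sqrt(0.01588028) = 24.930 cm

24.930


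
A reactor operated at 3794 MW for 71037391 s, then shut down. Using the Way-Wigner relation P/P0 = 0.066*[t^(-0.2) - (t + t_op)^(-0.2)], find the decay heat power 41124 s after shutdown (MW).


P/P0 = 0.066 * [t^(-0.2) - (t + t_op)^(-0.2)]
P/P0 = 0.066 * [41124^(-0.2) - (41124 + 71037391)^(-0.2)]
P/P0 = 0.066 * [0.1194486 - 0.02689381] = 0.006108616
P = 3794 * 0.006108616 = 23.176 MW

23.176


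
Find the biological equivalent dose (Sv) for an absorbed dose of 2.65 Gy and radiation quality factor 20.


H = D * Q
H = 2.65 * 20
H = 53.000 Sv

53.000


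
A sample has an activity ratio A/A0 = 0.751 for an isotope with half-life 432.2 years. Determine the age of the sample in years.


lambda = ln(2) / t_half = ln(2) / 432.2 = 0.001603765 /yr
t = -ln(A/A0) / lambda
t = -ln(0.751) / 0.001603765
t = 178.55 yr

178.55


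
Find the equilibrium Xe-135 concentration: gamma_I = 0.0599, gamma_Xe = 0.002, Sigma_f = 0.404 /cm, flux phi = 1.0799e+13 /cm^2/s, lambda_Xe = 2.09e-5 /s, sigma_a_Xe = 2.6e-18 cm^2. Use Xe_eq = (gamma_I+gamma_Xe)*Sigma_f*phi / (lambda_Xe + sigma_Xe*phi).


Xe_eq = (gamma_I + gamma_Xe) * Sigma_f * phi / (lambda_Xe + sigma_Xe * phi)
Numerator = (0.0599 + 0.002) * 0.404 * 1.0799e+13 = 2.700571e+11
Denominator = 2.09e-5 + 2.6e-18 * 1.0799e+13 = 4.897740e-05
Xe_eq = 2.700571e+11 / 4.897740e-05 = 5.5139e+15 /cm^3

5.5139e+15


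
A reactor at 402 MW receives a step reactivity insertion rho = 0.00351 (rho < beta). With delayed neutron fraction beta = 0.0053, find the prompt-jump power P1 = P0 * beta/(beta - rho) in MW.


P1/P0 = beta / (beta - rho)
P1/P0 = 0.0053 / (0.0053 - 0.00351) = 2.960894
P1 = 402 * 2.960894 = 1190.3 MW

1190.3


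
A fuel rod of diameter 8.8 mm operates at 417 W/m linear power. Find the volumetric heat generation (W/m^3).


r = D / 2 / 1000 = 8.8 / 2 / 1000 = 0.0044 m
q''' = q' / (pi * r^2)
q''' = 417 / (pi * 0.0044^2)
q''' = 6.8562e+06 W/m^3

6.8562e+06


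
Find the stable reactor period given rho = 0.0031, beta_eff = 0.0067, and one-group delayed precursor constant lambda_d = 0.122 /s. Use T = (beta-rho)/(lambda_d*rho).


T = (beta - rho) / (lambda_d * rho)
T = (0.0067 - 0.0031) / (0.122 * 0.0031)
T = 9.5188 s

9.5188


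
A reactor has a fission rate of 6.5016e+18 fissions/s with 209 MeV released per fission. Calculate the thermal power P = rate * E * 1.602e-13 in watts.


P = fission_rate * E_MeV * 1.602e-13
P = 6.5016e+18 * 209 * 1.602e-13
P = 2.1769e+08 W

2.1769e+08


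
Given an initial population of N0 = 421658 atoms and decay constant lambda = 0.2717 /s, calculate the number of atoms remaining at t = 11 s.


N = N0 * exp(-lambda * t)
N = 421658 * exp(-0.2717 * 11)
N = 21232

21232


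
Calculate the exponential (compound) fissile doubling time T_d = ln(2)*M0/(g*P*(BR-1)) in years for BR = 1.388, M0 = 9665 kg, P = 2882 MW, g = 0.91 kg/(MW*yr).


Breeding gain G = BR - 1 = 1.388 - 1 = 0.388
Fissile production rate = g * P * G = 0.91 * 2882 * 0.388 = 1017.57656 kg/yr
T_d = ln(2) * M0 / (g * P * G)
T_d = ln(2) * 9665 / 1017.57656 = 6.5836 yr

6.5836


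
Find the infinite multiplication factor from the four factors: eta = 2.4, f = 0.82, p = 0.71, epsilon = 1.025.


k_inf = eta * f * p * epsilon
k_inf = 2.4 * 0.82 * 0.71 * 1.025
k_inf = 1.4322

1.4322


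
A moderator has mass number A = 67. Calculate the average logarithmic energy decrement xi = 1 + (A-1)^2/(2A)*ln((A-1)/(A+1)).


xi = 1 + (A-1)^2/(2A) * ln((A-1)/(A+1))
xi = 1 + (67-1)^2/(2*67) * ln((67-1)/(67 +1))
xi = 0.029556

0.029556


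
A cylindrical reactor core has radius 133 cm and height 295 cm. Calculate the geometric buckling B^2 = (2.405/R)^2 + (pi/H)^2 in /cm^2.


B^2 = (2.405/R)^2 + (pi/H)^2
B^2 = (2.405/133)^2 + (pi/295)^2
B^2 = 4.4040e-04 /cm^2

4.4040e-04


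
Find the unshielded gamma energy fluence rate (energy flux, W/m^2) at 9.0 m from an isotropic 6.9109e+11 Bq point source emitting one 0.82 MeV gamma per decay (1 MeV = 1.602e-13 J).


psi = A * E * 1.602e-13 / (4*pi*r^2)
psi = 6.9109e+11 * 0.82 * 1.602e-13 / (4*pi*9.0^2)
psi = 8.9190e-05 W/m^2

8.9190e-05


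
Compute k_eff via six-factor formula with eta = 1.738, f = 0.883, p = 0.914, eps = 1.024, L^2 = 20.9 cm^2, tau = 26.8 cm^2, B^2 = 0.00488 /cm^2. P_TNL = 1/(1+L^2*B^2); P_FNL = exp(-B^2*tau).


k_inf = eta*f*p*eps = 1.738*0.883*0.914*1.024 = 1.436338
P_TNL = 1/(1 + L^2*B^2) = 1/(1 + 20.9*0.00488) = 0.9074476
P_FNL = exp(-B^2*tau) = exp(-0.00488*26.8) = 0.8774073
k_eff = k_inf * P_TNL * P_FNL = 1.436338 * 0.9074476 * 0.8774073
k_eff = 1.1436

1.1436


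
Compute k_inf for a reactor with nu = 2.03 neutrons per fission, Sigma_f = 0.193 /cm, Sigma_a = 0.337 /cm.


k_inf = nu * Sigma_f / Sigma_a
k_inf = 2.03 * 0.193 / 0.337
k_inf = 1.1626

1.1626


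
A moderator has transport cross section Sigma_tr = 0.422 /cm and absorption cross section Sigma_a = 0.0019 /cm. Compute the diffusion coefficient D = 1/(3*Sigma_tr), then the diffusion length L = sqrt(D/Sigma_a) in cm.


D = 1 / (3 * Sigma_tr) = 1 / (3 * 0.422) = 0.7898894 cm
L = sqrt(D / Sigma_a)
L = sqrt(0.7898894 / 0.0019)
L = 20.389 cm

20.389


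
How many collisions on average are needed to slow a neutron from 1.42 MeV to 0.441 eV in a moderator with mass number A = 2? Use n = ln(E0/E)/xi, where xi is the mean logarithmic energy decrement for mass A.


xi = 1 + (A-1)^2/(2A)*ln((A-1)/(A+1)) = 0.7253469 (for A = 2)
n = ln(E0/E) / xi
n = ln(1.42e6 / 0.441) / 0.7253469
n = ln(3.219955e+06) / 0.7253469 = 20.659

20.659


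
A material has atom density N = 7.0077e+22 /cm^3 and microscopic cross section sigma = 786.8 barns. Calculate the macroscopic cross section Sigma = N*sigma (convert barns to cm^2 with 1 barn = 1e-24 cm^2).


Sigma = N * sigma_barns * 1e-24
Sigma = 7.0077e+22 * 786.8 * 1e-24
Sigma = 55.137 /cm

55.137


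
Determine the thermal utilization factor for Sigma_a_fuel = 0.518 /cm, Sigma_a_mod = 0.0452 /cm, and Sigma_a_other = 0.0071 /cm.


f = Sigma_a_fuel / (Sigma_a_fuel + Sigma_a_mod + Sigma_a_other)
f = 0.518 / (0.518 + 0.0452 + 0.0071)
f = 0.90829

0.90829


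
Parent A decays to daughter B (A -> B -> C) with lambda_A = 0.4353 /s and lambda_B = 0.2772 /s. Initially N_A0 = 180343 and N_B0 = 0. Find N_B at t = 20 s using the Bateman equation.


N_B(t) = lambda_A * N_A0 / (lambda_B - lambda_A) * [exp(-lambda_A*t) - exp(-lambda_B*t)]
exp(-0.4353*20) = 1.655893e-04; exp(-0.2772*20) = 0.003910852
N_B = 0.4353 * 180343 / (0.2772 - 0.4353) * (1.655893e-04 - 0.003910852)
N_B = 1859.7

1859.7


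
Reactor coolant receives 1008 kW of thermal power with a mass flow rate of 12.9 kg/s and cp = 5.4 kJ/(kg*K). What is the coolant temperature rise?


dT = Q / (m_dot * cp)
dT = 1008 / (12.9 * 5.4)
dT = 14.470 C

14.470


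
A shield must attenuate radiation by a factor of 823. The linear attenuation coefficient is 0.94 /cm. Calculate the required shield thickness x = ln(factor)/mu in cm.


x = ln(factor) / mu
x = ln(823) / 0.94
x = 7.1414 cm

7.1414


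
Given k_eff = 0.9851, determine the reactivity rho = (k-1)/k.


rho = (k_eff - 1) / k_eff
rho = (0.9851 - 1) / 0.9851
rho = -0.015125

-0.015125


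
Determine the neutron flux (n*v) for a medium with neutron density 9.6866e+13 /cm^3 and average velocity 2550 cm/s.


phi = n * v
phi = 9.6866e+13 * 2550
phi = 2.4701e+17 /cm^2/s

2.4701e+17


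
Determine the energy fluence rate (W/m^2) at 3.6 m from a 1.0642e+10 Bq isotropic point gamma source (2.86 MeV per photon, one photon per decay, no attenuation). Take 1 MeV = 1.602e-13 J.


psi = A * E * 1.602e-13 / (4*pi*r^2)
psi = 1.0642e+10 * 2.86 * 1.602e-13 / (4*pi*3.6^2)
psi = 2.9939e-05 W/m^2

2.9939e-05


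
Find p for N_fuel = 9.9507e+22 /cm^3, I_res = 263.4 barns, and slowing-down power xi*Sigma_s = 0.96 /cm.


p = exp(-N * I * 1e-24 / (xi*Sigma_s))
p = exp(-9.9507e+22 * 263.4 * 1e-24 / 0.96)
p = 1.3893e-12

1.3893e-12


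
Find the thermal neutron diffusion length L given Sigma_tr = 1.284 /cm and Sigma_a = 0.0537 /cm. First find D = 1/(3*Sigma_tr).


D = 1 / (3 * Sigma_tr) = 1 / (3 * 1.284) = 0.2596054 cm
L = sqrt(D / Sigma_a)
L = sqrt(0.2596054 / 0.0537)
L = 2.1987 cm

2.1987


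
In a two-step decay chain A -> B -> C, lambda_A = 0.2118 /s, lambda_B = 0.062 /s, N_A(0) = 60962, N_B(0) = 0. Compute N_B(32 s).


N_B(t) = lambda_A * N_A0 / (lambda_B - lambda_A) * [exp(-lambda_A*t) - exp(-lambda_B*t)]
exp(-0.2118*32) = 0.001139005; exp(-0.062*32) = 0.1375181
N_B = 0.2118 * 60962 / (0.062 - 0.2118) * (0.001139005 - 0.1375181)
N_B = 11755

11755


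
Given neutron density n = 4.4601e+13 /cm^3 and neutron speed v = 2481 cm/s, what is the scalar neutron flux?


phi = n * v
phi = 4.4601e+13 * 2481
phi = 1.1066e+17 /cm^2/s

1.1066e+17


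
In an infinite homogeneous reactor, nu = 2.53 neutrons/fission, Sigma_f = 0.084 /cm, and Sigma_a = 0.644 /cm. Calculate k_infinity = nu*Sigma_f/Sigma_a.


k_inf = nu * Sigma_f / Sigma_a
k_inf = 2.53 * 0.084 / 0.644
k_inf = 0.33000

0.33000


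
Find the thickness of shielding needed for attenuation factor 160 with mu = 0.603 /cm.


x = ln(factor) / mu
x = ln(160) / 0.603
x = 8.4165 cm

8.4165


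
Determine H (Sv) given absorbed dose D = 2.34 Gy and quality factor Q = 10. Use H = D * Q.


H = D * Q
H = 2.34 * 10
H = 23.400 Sv

23.400


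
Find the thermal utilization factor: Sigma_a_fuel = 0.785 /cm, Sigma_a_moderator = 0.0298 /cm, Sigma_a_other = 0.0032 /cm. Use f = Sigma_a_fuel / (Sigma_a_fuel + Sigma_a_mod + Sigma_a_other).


f = Sigma_a_fuel / (Sigma_a_fuel + Sigma_a_mod + Sigma_a_other)
f = 0.785 / (0.785 + 0.0298 + 0.0032)
f = 0.95966

0.95966


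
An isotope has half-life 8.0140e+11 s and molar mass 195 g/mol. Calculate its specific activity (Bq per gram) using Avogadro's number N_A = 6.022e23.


lambda = ln(2) / t_half = ln(2) / 8.0140e+11 = 8.649204e-13 /s
SA = lambda * N_A / M
SA = 8.649204e-13 * 6.022e23 / 195
SA = 2.6711e+09 Bq/g

2.6711e+09


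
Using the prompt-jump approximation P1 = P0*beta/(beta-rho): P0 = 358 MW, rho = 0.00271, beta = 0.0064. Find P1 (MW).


P1/P0 = beta / (beta - rho)
P1/P0 = 0.0064 / (0.0064 - 0.00271) = 1.734417
P1 = 358 * 1.734417 = 620.92 MW

620.92


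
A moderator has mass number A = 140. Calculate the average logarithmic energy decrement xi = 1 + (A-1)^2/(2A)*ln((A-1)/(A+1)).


xi = 1 + (A-1)^2/(2A) * ln((A-1)/(A+1))
xi = 1 + (140-1)^2/(2*140) * ln((140-1)/(140 +1))
xi = 0.014218

0.014218


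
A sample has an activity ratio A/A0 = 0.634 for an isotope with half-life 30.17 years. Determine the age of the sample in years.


lambda = ln(2) / t_half = ln(2) / 30.17 = 0.02297472 /yr
t = -ln(A/A0) / lambda
t = -ln(0.634) / 0.02297472
t = 19.835 yr

19.835


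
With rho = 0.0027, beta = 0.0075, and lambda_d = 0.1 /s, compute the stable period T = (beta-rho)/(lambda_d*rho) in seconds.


T = (beta - rho) / (lambda_d * rho)
T = (0.0075 - 0.0027) / (0.1 * 0.0027)
T = 17.778 s

17.778


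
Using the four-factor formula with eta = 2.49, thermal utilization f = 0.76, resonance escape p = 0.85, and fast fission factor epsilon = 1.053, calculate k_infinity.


k_inf = eta * f * p * epsilon
k_inf = 2.49 * 0.76 * 0.85 * 1.053
k_inf = 1.6938

1.6938


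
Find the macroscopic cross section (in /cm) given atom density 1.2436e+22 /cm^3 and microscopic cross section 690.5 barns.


Sigma = N * sigma_barns * 1e-24
Sigma = 1.2436e+22 * 690.5 * 1e-24
Sigma = 8.5871 /cm

8.5871


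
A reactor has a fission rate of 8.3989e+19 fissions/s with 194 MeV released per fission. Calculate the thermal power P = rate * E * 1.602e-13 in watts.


P = fission_rate * E_MeV * 1.602e-13
P = 8.3989e+19 * 194 * 1.602e-13
P = 2.6103e+09 W

2.6103e+09


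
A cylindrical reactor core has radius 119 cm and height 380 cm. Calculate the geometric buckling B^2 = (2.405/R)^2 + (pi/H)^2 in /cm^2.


B^2 = (2.405/R)^2 + (pi/H)^2
B^2 = (2.405/119)^2 + (pi/380)^2
B^2 = 4.7680e-04 /cm^2

4.7680e-04


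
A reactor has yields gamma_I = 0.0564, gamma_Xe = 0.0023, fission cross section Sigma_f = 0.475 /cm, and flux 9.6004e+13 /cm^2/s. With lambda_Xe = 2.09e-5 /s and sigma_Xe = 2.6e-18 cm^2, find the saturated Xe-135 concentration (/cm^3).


Xe_eq = (gamma_I + gamma_Xe) * Sigma_f * phi / (lambda_Xe + sigma_Xe * phi)
Numerator = (0.0564 + 0.0023) * 0.475 * 9.6004e+13 = 2.676832e+12
Denominator = 2.09e-5 + 2.6e-18 * 9.6004e+13 = 2.705104e-04
Xe_eq = 2.676832e+12 / 2.705104e-04 = 9.8955e+15 /cm^3

9.8955e+15


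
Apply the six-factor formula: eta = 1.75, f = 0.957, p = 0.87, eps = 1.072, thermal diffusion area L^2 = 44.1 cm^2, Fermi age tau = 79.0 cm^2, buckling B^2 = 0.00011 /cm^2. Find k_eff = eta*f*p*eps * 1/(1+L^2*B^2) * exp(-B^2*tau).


k_inf = eta*f*p*eps = 1.75*0.957*0.87*1.072 = 1.561939
P_TNL = 1/(1 + L^2*B^2) = 1/(1 + 44.1*0.00011) = 0.9951724
P_FNL = exp(-B^2*tau) = exp(-0.00011*79.0) = 0.9913476
k_eff = k_inf * P_TNL * P_FNL = 1.561939 * 0.9951724 * 0.9913476
k_eff = 1.5409

1.5409


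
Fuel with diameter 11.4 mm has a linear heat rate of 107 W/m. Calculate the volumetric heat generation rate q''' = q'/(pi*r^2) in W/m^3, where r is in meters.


r = D / 2 / 1000 = 11.4 / 2 / 1000 = 0.0057 m
q''' = q' / (pi * r^2)
q''' = 107 / (pi * 0.0057^2)
q''' = 1.0483e+06 W/m^3

1.0483e+06


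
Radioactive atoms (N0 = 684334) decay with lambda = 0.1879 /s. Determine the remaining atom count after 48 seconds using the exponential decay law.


N = N0 * exp(-lambda * t)
N = 684334 * exp(-0.1879 * 48)
N = 82.847

82.847


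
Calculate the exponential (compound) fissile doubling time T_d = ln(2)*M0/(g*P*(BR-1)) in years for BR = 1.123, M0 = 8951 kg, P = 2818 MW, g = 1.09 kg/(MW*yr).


Breeding gain G = BR - 1 = 1.123 - 1 = 0.123
Fissile production rate = g * P * G = 1.09 * 2818 * 0.123 = 377.80926 kg/yr
T_d = ln(2) * M0 / (g * P * G)
T_d = ln(2) * 8951 / 377.80926 = 16.422 yr

16.422


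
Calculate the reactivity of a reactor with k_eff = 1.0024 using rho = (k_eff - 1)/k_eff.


rho = (k_eff - 1) / k_eff
rho = (1.0024 - 1) / 1.0024
rho = 0.0023943

0.0023943


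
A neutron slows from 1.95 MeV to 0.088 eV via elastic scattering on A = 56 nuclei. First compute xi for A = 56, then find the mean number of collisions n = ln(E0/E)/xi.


xi = 1 + (A-1)^2/(2A)*ln((A-1)/(A+1)) = 0.03529286 (for A = 56)
n = ln(E0/E) / xi
n = ln(1.95e6 / 0.088) / 0.03529286
n = ln(2.215909e+07) / 0.03529286 = 479.24

479.24


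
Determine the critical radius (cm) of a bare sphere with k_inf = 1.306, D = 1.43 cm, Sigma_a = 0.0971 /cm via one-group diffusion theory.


L^2 = D / Sigma_a = 1.43 / 0.0971 = 14.72709 cm^2
B_m^2 = (k_inf - 1) / L^2 = (1.306 - 1) / 14.72709 = 0.02077804 /cm^2
For a bare sphere: B_g = pi/R, so R_c = pi / sqrt(B_m^2)
R_c = pi / sqrt(0.02077804) = 21.795 cm

21.795


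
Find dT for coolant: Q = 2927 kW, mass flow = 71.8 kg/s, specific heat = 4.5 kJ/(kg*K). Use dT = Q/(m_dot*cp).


dT = Q / (m_dot * cp)
dT = 2927 / (71.8 * 4.5)
dT = 9.0591 C

9.0591


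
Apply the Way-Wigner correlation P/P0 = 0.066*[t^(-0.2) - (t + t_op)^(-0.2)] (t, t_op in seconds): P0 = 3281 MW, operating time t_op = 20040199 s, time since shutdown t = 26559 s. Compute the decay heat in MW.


P/P0 = 0.066 * [t^(-0.2) - (t + t_op)^(-0.2)]
P/P0 = 0.066 * [26559^(-0.2) - (26559 + 20040199)^(-0.2)]
P/P0 = 0.066 * [0.1303640 - 0.03463415] = 0.006318170
P = 3281 * 0.006318170 = 20.730 MW

20.730


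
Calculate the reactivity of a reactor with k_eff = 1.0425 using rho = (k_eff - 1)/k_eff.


rho = (k_eff - 1) / k_eff
rho = (1.0425 - 1) / 1.0425
rho = 0.040767

0.040767


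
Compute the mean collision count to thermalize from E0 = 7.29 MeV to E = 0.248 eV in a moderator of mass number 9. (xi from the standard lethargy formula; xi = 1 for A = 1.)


xi = 1 + (A-1)^2/(2A)*ln((A-1)/(A+1)) = 0.2066007 (for A = 9)
n = ln(E0/E) / xi
n = ln(7.29e6 / 0.248) / 0.2066007
n = ln(2.939516e+07) / 0.2066007 = 83.235

83.235


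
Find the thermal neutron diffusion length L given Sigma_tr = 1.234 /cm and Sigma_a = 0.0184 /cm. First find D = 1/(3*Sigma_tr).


D = 1 / (3 * Sigma_tr) = 1 / (3 * 1.234) = 0.2701243 cm
L = sqrt(D / Sigma_a)
L = sqrt(0.2701243 / 0.0184)
L = 3.8315 cm

3.8315


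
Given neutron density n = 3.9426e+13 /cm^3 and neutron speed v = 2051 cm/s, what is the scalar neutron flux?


phi = n * v
phi = 3.9426e+13 * 2051
phi = 8.0863e+16 /cm^2/s

8.0863e+16


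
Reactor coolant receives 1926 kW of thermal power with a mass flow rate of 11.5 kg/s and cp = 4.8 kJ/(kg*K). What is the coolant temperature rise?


dT = Q / (m_dot * cp)
dT = 1926 / (11.5 * 4.8)
dT = 34.891 C

34.891


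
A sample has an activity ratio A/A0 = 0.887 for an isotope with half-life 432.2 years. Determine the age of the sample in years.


lambda = ln(2) / t_half = ln(2) / 432.2 = 0.001603765 /yr
t = -ln(A/A0) / lambda
t = -ln(0.887) / 0.001603765
t = 74.768 yr

74.768


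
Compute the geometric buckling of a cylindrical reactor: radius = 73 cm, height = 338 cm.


B^2 = (2.405/R)^2 + (pi/H)^2
B^2 = (2.405/73)^2 + (pi/338)^2
B^2 = 0.0011718 /cm^2

0.0011718


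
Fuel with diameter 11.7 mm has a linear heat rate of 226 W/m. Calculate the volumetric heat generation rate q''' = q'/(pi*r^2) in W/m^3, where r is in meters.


r = D / 2 / 1000 = 11.7 / 2 / 1000 = 0.00585 m
q''' = q' / (pi * r^2)
q''' = 226 / (pi * 0.00585^2)
q''' = 2.1021e+06 W/m^3

2.1021e+06


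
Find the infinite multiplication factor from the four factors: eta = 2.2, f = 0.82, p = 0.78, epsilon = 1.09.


k_inf = eta * f * p * epsilon
k_inf = 2.2 * 0.82 * 0.78 * 1.09
k_inf = 1.5338

1.5338


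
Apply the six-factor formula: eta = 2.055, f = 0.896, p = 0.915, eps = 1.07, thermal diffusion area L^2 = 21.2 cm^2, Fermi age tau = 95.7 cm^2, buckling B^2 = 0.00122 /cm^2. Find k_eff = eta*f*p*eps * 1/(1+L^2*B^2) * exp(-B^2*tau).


k_inf = eta*f*p*eps = 2.055*0.896*0.915*1.07 = 1.802705
P_TNL = 1/(1 + L^2*B^2) = 1/(1 + 21.2*0.00122) = 0.9747881
P_FNL = exp(-B^2*tau) = exp(-0.00122*95.7) = 0.8898041
k_eff = k_inf * P_TNL * P_FNL = 1.802705 * 0.9747881 * 0.8898041
k_eff = 1.5636

1.5636


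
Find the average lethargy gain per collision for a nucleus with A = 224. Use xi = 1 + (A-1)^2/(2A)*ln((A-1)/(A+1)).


xi = 1 + (A-1)^2/(2A) * ln((A-1)/(A+1))
xi = 1 + (224-1)^2/(2*224) * ln((224-1)/(224 +1))
xi = 0.0089021

0.0089021


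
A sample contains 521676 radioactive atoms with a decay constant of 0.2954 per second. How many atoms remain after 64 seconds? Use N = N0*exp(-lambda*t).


N = N0 * exp(-lambda * t)
N = 521676 * exp(-0.2954 * 64)
N = 0.0032122

0.0032122


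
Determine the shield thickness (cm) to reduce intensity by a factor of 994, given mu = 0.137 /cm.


x = ln(factor) / mu
x = ln(994) / 0.137
x = 50.378 cm

50.378


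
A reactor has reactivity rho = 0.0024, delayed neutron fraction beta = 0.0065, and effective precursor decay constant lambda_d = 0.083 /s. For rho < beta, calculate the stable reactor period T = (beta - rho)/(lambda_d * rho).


T = (beta - rho) / (lambda_d * rho)
T = (0.0065 - 0.0024) / (0.083 * 0.0024)
T = 20.582 s

20.582


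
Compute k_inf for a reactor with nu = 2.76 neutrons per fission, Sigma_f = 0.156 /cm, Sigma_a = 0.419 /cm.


k_inf = nu * Sigma_f / Sigma_a
k_inf = 2.76 * 0.156 / 0.419
k_inf = 1.0276

1.0276


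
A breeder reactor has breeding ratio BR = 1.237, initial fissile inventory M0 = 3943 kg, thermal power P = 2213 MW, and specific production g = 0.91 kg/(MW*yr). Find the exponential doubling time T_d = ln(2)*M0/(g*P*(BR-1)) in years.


Breeding gain G = BR - 1 = 1.237 - 1 = 0.237
Fissile production rate = g * P * G = 0.91 * 2213 * 0.237 = 477.27771 kg/yr
T_d = ln(2) * M0 / (g * P * G)
T_d = ln(2) * 3943 / 477.27771 = 5.7264 yr

5.7264


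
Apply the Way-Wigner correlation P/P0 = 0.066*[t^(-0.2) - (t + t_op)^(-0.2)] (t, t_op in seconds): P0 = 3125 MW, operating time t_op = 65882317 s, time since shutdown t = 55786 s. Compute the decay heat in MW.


P/P0 = 0.066 * [t^(-0.2) - (t + t_op)^(-0.2)]
P/P0 = 0.066 * [55786^(-0.2) - (55786 + 65882317)^(-0.2)]
P/P0 = 0.066 * [0.1123815 - 0.02730063] = 0.005615337
P = 3125 * 0.005615337 = 17.548 MW

17.548


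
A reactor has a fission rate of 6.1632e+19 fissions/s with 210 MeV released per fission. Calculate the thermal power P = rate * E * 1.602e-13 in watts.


P = fission_rate * E_MeV * 1.602e-13
P = 6.1632e+19 * 210 * 1.602e-13
P = 2.0734e+09 W

2.0734e+09


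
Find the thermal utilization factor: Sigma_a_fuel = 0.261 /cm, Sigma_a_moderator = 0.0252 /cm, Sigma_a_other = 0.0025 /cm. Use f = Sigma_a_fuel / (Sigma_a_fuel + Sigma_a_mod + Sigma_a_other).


f = Sigma_a_fuel / (Sigma_a_fuel + Sigma_a_mod + Sigma_a_other)
f = 0.261 / (0.261 + 0.0252 + 0.0025)
f = 0.90405

0.90405


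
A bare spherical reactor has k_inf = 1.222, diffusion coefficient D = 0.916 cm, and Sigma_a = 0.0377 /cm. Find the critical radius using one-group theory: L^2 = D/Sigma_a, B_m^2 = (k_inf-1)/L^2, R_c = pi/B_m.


L^2 = D / Sigma_a = 0.916 / 0.0377 = 24.29708 cm^2
B_m^2 = (k_inf - 1) / L^2 = (1.222 - 1) / 24.29708 = 0.009136900 /cm^2
For a bare sphere: B_g = pi/R, so R_c = pi / sqrt(B_m^2)
R_c = pi / sqrt(0.009136900) = 32.866 cm

32.866


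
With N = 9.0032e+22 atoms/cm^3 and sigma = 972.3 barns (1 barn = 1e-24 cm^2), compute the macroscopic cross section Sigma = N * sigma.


Sigma = N * sigma_barns * 1e-24
Sigma = 9.0032e+22 * 972.3 * 1e-24
Sigma = 87.538 /cm

87.538


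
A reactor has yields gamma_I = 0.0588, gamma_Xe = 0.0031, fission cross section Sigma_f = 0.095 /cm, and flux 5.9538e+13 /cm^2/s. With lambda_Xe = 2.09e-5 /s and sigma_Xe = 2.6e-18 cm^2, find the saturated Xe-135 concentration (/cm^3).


Xe_eq = (gamma_I + gamma_Xe) * Sigma_f * phi / (lambda_Xe + sigma_Xe * phi)
Numerator = (0.0588 + 0.0031) * 0.095 * 5.9538e+13 = 3.501132e+11
Denominator = 2.09e-5 + 2.6e-18 * 5.9538e+13 = 1.756988e-04
Xe_eq = 3.501132e+11 / 1.756988e-04 = 1.9927e+15 /cm^3

1.9927e+15


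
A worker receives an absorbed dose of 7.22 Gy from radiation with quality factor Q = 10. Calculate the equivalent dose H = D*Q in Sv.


H = D * Q
H = 7.22 * 10
H = 72.200 Sv

72.200


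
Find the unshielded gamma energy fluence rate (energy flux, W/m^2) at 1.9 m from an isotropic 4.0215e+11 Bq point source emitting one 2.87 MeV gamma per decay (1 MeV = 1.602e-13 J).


psi = A * E * 1.602e-13 / (4*pi*r^2)
psi = 4.0215e+11 * 2.87 * 1.602e-13 / (4*pi*1.9^2)
psi = 0.0040758 W/m^2

0.0040758


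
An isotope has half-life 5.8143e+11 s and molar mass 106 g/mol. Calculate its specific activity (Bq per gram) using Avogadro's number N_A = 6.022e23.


lambda = ln(2) / t_half = ln(2) / 5.8143e+11 = 1.192142e-12 /s
SA = lambda * N_A / M
SA = 1.192142e-12 * 6.022e23 / 106
SA = 6.7727e+09 Bq/g

6.7727e+09


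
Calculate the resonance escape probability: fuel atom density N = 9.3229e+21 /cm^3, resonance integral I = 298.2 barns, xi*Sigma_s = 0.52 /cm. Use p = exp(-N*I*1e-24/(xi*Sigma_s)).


p = exp(-N * I * 1e-24 / (xi*Sigma_s))
p = exp(-9.3229e+21 * 298.2 * 1e-24 / 0.52)
p = 0.0047656

0.0047656


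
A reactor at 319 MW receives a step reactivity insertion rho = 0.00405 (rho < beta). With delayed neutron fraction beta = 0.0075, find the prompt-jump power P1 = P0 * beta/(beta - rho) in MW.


P1/P0 = beta / (beta - rho)
P1/P0 = 0.0075 / (0.0075 - 0.00405) = 2.173913
P1 = 319 * 2.173913 = 693.48 MW

693.48


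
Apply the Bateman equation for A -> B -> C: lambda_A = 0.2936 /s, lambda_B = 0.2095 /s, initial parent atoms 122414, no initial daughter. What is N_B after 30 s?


N_B(t) = lambda_A * N_A0 / (lambda_B - lambda_A) * [exp(-lambda_A*t) - exp(-lambda_B*t)]
exp(-0.2936*30) = 1.495320e-04; exp(-0.2095*30) = 0.001864057
N_B = 0.2936 * 122414 / (0.2095 - 0.2936) * (1.495320e-04 - 0.001864057)
N_B = 732.71

732.71


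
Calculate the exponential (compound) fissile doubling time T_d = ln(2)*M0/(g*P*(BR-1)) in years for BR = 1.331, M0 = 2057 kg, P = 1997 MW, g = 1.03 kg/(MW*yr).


Breeding gain G = BR - 1 = 1.331 - 1 = 0.331
Fissile production rate = g * P * G = 1.03 * 1997 * 0.331 = 680.83721 kg/yr
T_d = ln(2) * M0 / (g * P * G)
T_d = ln(2) * 2057 / 680.83721 = 2.0942 yr

2.0942


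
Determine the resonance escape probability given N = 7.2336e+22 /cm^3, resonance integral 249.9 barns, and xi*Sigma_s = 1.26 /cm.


p = exp(-N * I * 1e-24 / (xi*Sigma_s))
p = exp(-7.2336e+22 * 249.9 * 1e-24 / 1.26)
p = 5.8794e-07

5.8794e-07


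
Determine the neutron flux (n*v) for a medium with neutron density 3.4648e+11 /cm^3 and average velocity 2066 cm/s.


phi = n * v
phi = 3.4648e+11 * 2066
phi = 7.1583e+14 /cm^2/s

7.1583e+14


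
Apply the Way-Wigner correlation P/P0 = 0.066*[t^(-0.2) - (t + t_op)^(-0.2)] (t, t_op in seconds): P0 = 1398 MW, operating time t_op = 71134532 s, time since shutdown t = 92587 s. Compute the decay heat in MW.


P/P0 = 0.066 * [t^(-0.2) - (t + t_op)^(-0.2)]
P/P0 = 0.066 * [92587^(-0.2) - (92587 + 71134532)^(-0.2)]
P/P0 = 0.066 * [0.1015524 - 0.02688258] = 0.004928208
P = 1398 * 0.004928208 = 6.8896 MW

6.8896


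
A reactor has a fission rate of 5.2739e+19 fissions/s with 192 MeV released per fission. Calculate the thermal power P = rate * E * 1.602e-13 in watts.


P = fission_rate * E_MeV * 1.602e-13
P = 5.2739e+19 * 192 * 1.602e-13
P = 1.6222e+09 W

1.6222e+09


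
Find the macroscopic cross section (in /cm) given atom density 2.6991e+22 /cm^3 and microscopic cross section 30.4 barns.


Sigma = N * sigma_barns * 1e-24
Sigma = 2.6991e+22 * 30.4 * 1e-24
Sigma = 0.82053 /cm

0.82053


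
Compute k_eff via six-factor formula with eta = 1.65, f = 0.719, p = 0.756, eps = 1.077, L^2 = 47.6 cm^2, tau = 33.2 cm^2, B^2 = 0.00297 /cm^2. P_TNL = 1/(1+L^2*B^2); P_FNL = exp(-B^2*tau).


k_inf = eta*f*p*eps = 1.65*0.719*0.756*1.077 = 0.9659404
P_TNL = 1/(1 + L^2*B^2) = 1/(1 + 47.6*0.00297) = 0.8761385
P_FNL = exp(-B^2*tau) = exp(-0.00297*33.2) = 0.9061015
k_eff = k_inf * P_TNL * P_FNL = 0.9659404 * 0.8761385 * 0.9061015
k_eff = 0.76683

0.76683


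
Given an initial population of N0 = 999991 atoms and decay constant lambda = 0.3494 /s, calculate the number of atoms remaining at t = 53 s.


N = N0 * exp(-lambda * t)
N = 999991 * exp(-0.3494 * 53)
N = 0.0090708

0.0090708


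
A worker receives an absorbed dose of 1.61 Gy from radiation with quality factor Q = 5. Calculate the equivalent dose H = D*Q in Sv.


H = D * Q
H = 1.61 * 5
H = 8.0500 Sv

8.0500


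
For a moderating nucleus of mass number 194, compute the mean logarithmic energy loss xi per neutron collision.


xi = 1 + (A-1)^2/(2A) * ln((A-1)/(A+1))
xi = 1 + (194-1)^2/(2*194) * ln((194-1)/(194 +1))
xi = 0.010274

0.010274


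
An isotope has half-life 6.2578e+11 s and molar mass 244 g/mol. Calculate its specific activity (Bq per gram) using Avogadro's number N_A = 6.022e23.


lambda = ln(2) / t_half = ln(2) / 6.2578e+11 = 1.107653e-12 /s
SA = lambda * N_A / M
SA = 1.107653e-12 * 6.022e23 / 244
SA = 2.7337e+09 Bq/g

2.7337e+09


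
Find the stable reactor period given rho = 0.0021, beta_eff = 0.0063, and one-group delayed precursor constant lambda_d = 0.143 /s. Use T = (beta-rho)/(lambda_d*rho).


T = (beta - rho) / (lambda_d * rho)
T = (0.0063 - 0.0021) / (0.143 * 0.0021)
T = 13.986 s

13.986


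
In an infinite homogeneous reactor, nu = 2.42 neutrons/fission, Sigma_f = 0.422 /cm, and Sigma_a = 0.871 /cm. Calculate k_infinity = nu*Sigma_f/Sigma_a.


k_inf = nu * Sigma_f / Sigma_a
k_inf = 2.42 * 0.422 / 0.871
k_inf = 1.1725

1.1725


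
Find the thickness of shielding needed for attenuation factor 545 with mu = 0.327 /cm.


x = ln(factor) / mu
x = ln(545) / 0.327
x = 19.268 cm

19.268


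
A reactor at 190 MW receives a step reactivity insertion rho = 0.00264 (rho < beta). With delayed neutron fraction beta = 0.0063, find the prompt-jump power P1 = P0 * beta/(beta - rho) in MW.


P1/P0 = beta / (beta - rho)
P1/P0 = 0.0063 / (0.0063 - 0.00264) = 1.721311
P1 = 190 * 1.721311 = 327.05 MW

327.05


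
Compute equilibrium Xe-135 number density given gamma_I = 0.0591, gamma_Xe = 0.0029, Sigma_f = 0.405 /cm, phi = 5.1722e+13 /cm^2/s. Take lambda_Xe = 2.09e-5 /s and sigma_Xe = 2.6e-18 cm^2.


Xe_eq = (gamma_I + gamma_Xe) * Sigma_f * phi / (lambda_Xe + sigma_Xe * phi)
Numerator = (0.0591 + 0.0029) * 0.405 * 5.1722e+13 = 1.298739e+12
Denominator = 2.09e-5 + 2.6e-18 * 5.1722e+13 = 1.553772e-04
Xe_eq = 1.298739e+12 / 1.553772e-04 = 8.3586e+15 /cm^3

8.3586e+15


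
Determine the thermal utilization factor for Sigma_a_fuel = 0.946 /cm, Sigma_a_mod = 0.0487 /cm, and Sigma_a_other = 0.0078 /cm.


f = Sigma_a_fuel / (Sigma_a_fuel + Sigma_a_mod + Sigma_a_other)
f = 0.946 / (0.946 + 0.0487 + 0.0078)
f = 0.94364

0.94364


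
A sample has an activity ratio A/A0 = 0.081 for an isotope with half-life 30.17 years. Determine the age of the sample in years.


lambda = ln(2) / t_half = ln(2) / 30.17 = 0.02297472 /yr
t = -ln(A/A0) / lambda
t = -ln(0.081) / 0.02297472
t = 109.39 yr

109.39


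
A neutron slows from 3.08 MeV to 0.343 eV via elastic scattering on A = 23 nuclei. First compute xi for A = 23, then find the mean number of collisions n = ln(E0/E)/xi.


xi = 1 + (A-1)^2/(2A)*ln((A-1)/(A+1)) = 0.08448899 (for A = 23)
n = ln(E0/E) / xi
n = ln(3.08e6 / 0.343) / 0.08448899
n = ln(8.979592e+06) / 0.08448899 = 189.50

189.50


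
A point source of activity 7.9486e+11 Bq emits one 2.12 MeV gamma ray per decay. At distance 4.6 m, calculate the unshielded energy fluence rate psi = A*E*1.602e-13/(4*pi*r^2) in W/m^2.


psi = A * E * 1.602e-13 / (4*pi*r^2)
psi = 7.9486e+11 * 2.12 * 1.602e-13 / (4*pi*4.6^2)
psi = 0.0010152 W/m^2

0.0010152


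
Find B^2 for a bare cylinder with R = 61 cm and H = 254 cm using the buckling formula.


B^2 = (2.405/R)^2 + (pi/H)^2
B^2 = (2.405/61)^2 + (pi/254)^2
B^2 = 0.0017074 /cm^2

0.0017074


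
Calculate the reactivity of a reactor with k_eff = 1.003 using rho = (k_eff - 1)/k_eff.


rho = (k_eff - 1) / k_eff
rho = (1.003 - 1) / 1.003
rho = 0.0029910

0.0029910


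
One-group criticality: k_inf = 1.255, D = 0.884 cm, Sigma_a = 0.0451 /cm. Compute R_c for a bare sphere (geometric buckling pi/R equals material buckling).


L^2 = D / Sigma_a = 0.884 / 0.0451 = 19.60089 cm^2
B_m^2 = (k_inf - 1) / L^2 = (1.255 - 1) / 19.60089 = 0.01300961 /cm^2
For a bare sphere: B_g = pi/R, so R_c = pi / sqrt(B_m^2)
R_c = pi / sqrt(0.01300961) = 27.543 cm

27.543


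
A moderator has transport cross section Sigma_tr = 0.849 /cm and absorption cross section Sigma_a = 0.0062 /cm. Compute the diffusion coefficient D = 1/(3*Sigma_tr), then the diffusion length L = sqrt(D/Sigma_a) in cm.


D = 1 / (3 * Sigma_tr) = 1 / (3 * 0.849) = 0.3926188 cm
L = sqrt(D / Sigma_a)
L = sqrt(0.3926188 / 0.0062)
L = 7.9577 cm

7.9577
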